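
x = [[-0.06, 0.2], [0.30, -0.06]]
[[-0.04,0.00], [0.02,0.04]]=x @ [[0.02, 0.13], [-0.19, 0.06]]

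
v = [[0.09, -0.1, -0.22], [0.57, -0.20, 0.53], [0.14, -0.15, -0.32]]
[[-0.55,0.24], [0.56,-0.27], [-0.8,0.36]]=v@[[-1.10,-0.97], [-0.26,-2.46], [2.15,-0.39]]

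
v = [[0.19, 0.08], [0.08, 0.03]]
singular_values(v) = [0.22, 0.0]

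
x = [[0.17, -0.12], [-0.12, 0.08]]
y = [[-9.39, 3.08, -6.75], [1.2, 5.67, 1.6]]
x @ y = [[-1.74, -0.16, -1.34],[1.22, 0.08, 0.94]]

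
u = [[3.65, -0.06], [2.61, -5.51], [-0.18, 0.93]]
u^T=[[3.65, 2.61, -0.18], [-0.06, -5.51, 0.93]]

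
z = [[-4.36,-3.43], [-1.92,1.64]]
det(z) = -13.74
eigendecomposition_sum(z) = [[-4.67, -2.31],[-1.29, -0.64]] + [[0.31, -1.12],[-0.63, 2.28]]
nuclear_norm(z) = 8.04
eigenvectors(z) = [[-0.96, 0.44], [-0.27, -0.9]]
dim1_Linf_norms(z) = [4.36, 1.92]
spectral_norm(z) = 5.57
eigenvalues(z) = [-5.31, 2.59]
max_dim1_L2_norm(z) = 5.55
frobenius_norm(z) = 6.10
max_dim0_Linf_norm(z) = 4.36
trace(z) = -2.72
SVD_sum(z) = [[-4.52,-3.21], [-0.50,-0.36]] + [[0.16, -0.22],  [-1.42, 2.0]]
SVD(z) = [[-0.99, -0.11], [-0.11, 0.99]] @ diag([5.574920435025565, 2.46389166627398]) @ [[0.82, 0.58], [-0.58, 0.82]]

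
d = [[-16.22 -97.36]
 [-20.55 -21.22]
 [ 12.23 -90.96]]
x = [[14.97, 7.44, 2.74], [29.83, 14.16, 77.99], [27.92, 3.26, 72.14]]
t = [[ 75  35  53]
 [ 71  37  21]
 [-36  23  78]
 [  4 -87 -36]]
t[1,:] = [71, 37, 21]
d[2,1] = -90.96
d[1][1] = -21.22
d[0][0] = -16.22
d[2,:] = [12.23, -90.96]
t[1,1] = 37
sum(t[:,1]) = 8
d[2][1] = -90.96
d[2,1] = -90.96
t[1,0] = 71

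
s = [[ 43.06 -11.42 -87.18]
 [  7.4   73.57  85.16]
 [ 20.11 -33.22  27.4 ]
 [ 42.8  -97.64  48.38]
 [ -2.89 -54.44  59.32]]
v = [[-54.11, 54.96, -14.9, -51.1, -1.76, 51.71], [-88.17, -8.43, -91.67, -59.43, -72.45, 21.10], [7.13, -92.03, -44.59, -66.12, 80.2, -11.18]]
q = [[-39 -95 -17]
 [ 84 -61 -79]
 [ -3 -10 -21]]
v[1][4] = -72.45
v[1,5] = 21.1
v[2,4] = 80.2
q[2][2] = -21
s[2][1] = -33.22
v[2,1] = -92.03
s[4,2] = 59.32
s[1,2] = 85.16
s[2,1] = -33.22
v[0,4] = -1.76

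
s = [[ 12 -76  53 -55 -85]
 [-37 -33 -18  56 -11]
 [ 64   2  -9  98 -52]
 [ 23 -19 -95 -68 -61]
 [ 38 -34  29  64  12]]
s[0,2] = 53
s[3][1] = -19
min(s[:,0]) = -37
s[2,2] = -9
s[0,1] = -76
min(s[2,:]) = -52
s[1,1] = -33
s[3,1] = -19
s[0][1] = -76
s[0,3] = -55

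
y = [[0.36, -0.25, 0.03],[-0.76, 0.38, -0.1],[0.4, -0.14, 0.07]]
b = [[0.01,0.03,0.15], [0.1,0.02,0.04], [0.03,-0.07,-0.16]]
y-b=[[0.35, -0.28, -0.12],[-0.86, 0.36, -0.14],[0.37, -0.07, 0.23]]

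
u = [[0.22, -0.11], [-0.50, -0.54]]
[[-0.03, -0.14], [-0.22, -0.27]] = u @ [[0.05, -0.25], [0.37, 0.73]]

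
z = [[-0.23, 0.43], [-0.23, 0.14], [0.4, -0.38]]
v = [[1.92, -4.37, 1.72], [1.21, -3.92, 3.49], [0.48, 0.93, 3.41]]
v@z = [[1.25, -0.44],[2.02, -1.35],[1.04, -0.96]]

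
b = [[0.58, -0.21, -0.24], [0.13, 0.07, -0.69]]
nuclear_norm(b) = 1.32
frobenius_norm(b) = 0.97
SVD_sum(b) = [[0.32, -0.06, -0.45], [0.36, -0.06, -0.51]] + [[0.26, -0.15, 0.21], [-0.23, 0.13, -0.18]]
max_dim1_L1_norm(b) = 1.03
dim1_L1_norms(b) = [1.03, 0.89]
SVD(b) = [[-0.66,-0.75], [-0.75,0.66]] @ diag([0.8344259882970292, 0.489625642766518]) @ [[-0.58, 0.1, 0.81], [-0.72, 0.42, -0.56]]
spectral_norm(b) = 0.83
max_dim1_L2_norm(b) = 0.71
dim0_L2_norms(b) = [0.59, 0.22, 0.73]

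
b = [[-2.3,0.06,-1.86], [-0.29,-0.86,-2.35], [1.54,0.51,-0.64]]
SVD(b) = [[-0.79, 0.31, 0.52],[-0.59, -0.6, -0.54],[0.15, -0.73, 0.66]] @ diag([3.591337430957312, 2.1293171796226664, 0.8420236371793244]) @ [[0.62, 0.15, 0.77], [-0.78, 0.08, 0.62], [-0.03, 0.99, -0.16]]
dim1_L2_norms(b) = [2.96, 2.52, 1.74]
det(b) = -6.44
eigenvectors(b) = [[-0.40-0.27j, (-0.4+0.27j), (-0.4+0j)], [(-0.67+0j), (-0.67-0j), (0.89+0j)], [(-0.05+0.55j), -0.05-0.55j, 0.23+0.00j]]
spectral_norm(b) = 3.59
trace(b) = -3.80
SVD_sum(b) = [[-1.77, -0.43, -2.19],  [-1.31, -0.32, -1.63],  [0.33, 0.08, 0.41]] + [[-0.52,  0.05,  0.41], [1.01,  -0.1,  -0.79], [1.22,  -0.12,  -0.96]] + [[-0.01,0.43,-0.07],[0.01,-0.44,0.07],[-0.02,0.55,-0.09]]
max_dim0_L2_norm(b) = 3.06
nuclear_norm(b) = 6.56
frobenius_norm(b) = 4.26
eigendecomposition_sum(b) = [[-0.83+0.14j,-0.17+0.28j,(-0.77-0.83j)], [-0.85+0.80j,0.02+0.45j,-1.52-0.35j], [0.59+0.76j,(0.37+0.02j),-0.41+1.22j]] + [[-0.83-0.14j, -0.17-0.28j, (-0.77+0.83j)], [(-0.85-0.8j), 0.02-0.45j, -1.52+0.35j], [(0.59-0.76j), (0.37-0.02j), -0.41-1.22j]] + [[(-0.63+0j), (0.41+0j), -0.31+0.00j], [1.40-0.00j, -0.90-0.00j, (0.7-0j)], [(0.37-0j), (-0.24-0j), 0.18-0.00j]]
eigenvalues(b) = [(-1.23+1.81j), (-1.23-1.81j), (-1.35+0j)]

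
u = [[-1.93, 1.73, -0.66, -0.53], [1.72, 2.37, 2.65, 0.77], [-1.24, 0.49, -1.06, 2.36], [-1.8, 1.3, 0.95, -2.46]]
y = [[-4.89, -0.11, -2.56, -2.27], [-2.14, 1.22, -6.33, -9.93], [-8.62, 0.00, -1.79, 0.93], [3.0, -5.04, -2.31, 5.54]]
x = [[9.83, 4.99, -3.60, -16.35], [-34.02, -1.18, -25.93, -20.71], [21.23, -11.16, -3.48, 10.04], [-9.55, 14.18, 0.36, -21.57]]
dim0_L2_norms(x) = [42.38, 18.76, 26.41, 35.53]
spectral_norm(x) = 54.84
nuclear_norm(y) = 30.25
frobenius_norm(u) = 6.63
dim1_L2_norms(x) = [20.05, 47.54, 26.23, 27.53]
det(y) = -276.03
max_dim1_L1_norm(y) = 19.62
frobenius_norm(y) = 18.14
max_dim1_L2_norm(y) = 12.03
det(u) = 31.38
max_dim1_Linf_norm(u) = 2.65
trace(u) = -3.08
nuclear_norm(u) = 11.95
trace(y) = 0.08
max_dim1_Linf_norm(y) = 9.93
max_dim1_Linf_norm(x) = 34.02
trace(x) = -16.40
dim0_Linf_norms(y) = [8.62, 5.04, 6.33, 9.93]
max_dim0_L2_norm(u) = 3.53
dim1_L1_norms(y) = [9.83, 19.62, 11.34, 15.89]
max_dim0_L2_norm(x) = 42.38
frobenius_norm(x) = 64.09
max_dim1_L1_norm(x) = 81.84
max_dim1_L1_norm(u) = 7.51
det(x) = -8725.47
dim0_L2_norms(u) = [3.39, 3.25, 3.08, 3.53]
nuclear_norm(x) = 101.57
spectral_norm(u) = 4.15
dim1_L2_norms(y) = [5.97, 12.03, 8.85, 8.39]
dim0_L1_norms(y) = [18.65, 6.37, 12.99, 18.67]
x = u @ y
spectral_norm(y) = 14.26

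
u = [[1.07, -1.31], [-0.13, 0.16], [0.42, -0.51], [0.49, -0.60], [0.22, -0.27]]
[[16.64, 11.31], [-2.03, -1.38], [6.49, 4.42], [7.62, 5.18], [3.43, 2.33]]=u @ [[3.75,  4.45], [-9.64,  -5.0]]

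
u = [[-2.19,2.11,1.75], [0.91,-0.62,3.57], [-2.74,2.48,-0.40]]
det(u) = -0.05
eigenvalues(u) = [-4.07, 0.01, 0.85]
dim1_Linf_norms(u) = [2.19, 3.57, 2.74]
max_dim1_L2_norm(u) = 3.74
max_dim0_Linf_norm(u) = 3.57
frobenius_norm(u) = 6.33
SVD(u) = [[-0.62, -0.44, -0.65], [0.23, -0.89, 0.39], [-0.75, 0.09, 0.65]] @ diag([4.907938010871458, 3.999779781842351, 0.0024856001833668986]) @ [[0.74, -0.67, 0.01], [-0.03, -0.04, -1.00], [-0.67, -0.74, 0.04]]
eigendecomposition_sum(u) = [[-0.77, 0.69, -0.30], [2.66, -2.37, 1.04], [-2.37, 2.12, -0.93]] + [[0.04, -0.02, -0.04], [0.04, -0.02, -0.04], [-0.0, 0.00, 0.0]] + [[-1.45, 1.44, 2.09],[-1.79, 1.77, 2.57],[-0.36, 0.36, 0.52]]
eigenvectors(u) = [[-0.21,0.67,0.62], [0.73,0.74,0.77], [-0.65,-0.04,0.16]]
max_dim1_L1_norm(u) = 6.05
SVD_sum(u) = [[-2.24, 2.04, -0.02], [0.82, -0.75, 0.01], [-2.73, 2.50, -0.02]] + [[0.04, 0.06, 1.77], [0.09, 0.13, 3.56], [-0.01, -0.01, -0.38]] + [[0.0, 0.0, -0.00], [-0.0, -0.0, 0.00], [-0.0, -0.00, 0.00]]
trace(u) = -3.21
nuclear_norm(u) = 8.91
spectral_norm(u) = 4.91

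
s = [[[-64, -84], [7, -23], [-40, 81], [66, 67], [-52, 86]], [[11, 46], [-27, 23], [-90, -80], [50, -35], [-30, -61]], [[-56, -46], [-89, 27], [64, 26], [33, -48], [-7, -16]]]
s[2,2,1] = 26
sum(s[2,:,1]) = -57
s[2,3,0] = 33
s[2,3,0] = 33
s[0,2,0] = -40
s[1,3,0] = 50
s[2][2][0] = 64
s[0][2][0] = -40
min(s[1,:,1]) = -80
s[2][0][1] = -46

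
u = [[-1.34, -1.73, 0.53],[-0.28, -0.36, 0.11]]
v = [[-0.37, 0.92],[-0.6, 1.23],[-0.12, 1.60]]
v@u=[[0.24, 0.31, -0.09], [0.46, 0.60, -0.18], [-0.29, -0.37, 0.11]]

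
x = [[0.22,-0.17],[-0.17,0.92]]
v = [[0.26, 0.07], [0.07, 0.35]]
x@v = [[0.05,  -0.04], [0.02,  0.31]]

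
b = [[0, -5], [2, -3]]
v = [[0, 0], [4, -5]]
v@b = [[0, 0], [-10, -5]]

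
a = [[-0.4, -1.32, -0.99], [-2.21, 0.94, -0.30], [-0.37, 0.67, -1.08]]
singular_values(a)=[2.55, 1.72, 1.02]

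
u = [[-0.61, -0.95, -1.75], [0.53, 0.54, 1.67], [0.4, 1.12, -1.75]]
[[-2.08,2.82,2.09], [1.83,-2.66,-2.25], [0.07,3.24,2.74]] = u@ [[1.82,0.83,-1.12], [0.15,-0.2,0.86], [0.47,-1.79,-1.27]]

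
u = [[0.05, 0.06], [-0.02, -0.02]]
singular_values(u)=[0.08, 0.0]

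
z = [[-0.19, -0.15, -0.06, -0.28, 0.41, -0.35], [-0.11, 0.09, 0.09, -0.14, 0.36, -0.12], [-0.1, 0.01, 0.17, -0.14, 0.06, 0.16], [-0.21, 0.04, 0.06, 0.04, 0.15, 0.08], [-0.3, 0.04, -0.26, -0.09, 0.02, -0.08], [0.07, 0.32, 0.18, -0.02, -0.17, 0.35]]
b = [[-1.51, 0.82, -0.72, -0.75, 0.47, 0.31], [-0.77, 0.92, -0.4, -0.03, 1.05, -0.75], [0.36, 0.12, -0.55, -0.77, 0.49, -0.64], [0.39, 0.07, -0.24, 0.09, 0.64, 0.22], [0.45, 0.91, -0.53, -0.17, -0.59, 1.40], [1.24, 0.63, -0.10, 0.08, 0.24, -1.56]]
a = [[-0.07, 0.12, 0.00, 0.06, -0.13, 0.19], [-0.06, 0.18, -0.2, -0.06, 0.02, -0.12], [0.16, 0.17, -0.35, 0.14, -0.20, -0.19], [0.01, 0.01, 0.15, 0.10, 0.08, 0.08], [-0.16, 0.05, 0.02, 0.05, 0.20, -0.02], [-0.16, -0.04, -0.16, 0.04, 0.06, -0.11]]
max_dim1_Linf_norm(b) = 1.56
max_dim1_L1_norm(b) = 4.58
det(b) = 0.02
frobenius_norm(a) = 0.79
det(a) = -0.00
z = b @ a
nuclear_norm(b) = 8.68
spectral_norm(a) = 0.60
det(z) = -0.00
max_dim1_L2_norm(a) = 0.52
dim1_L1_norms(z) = [1.44, 0.91, 0.64, 0.58, 0.79, 1.11]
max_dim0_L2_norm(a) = 0.46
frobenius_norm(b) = 4.25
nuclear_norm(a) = 1.59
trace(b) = -3.20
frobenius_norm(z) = 1.12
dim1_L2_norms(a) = [0.28, 0.31, 0.52, 0.21, 0.27, 0.26]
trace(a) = -0.05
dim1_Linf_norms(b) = [1.51, 1.05, 0.77, 0.64, 1.4, 1.56]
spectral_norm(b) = 2.63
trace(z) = 0.48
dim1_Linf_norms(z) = [0.41, 0.36, 0.17, 0.21, 0.3, 0.35]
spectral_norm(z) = 0.88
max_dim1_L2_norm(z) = 0.66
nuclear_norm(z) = 2.16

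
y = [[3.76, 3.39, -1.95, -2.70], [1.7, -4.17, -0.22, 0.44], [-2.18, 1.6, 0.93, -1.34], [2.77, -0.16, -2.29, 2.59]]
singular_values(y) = [6.42, 6.08, 2.93, 0.25]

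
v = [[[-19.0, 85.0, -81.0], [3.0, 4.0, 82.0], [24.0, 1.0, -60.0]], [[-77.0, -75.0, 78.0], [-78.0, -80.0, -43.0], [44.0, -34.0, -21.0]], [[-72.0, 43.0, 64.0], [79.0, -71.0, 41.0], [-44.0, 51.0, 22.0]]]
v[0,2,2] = -60.0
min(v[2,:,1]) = -71.0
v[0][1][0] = 3.0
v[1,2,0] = 44.0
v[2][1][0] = 79.0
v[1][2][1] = -34.0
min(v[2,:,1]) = -71.0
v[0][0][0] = -19.0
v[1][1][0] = -78.0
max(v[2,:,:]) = 79.0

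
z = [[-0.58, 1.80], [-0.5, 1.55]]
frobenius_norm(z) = 2.50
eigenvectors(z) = [[-0.95, -0.76],[-0.31, -0.65]]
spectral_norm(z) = 2.50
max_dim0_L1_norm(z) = 3.35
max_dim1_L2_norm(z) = 1.89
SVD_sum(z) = [[-0.58, 1.80],  [-0.50, 1.55]] + [[0.0,  0.00], [-0.0,  -0.0]]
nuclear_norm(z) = 2.50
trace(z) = 0.97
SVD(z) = [[-0.76,-0.65], [-0.65,0.76]] @ diag([2.495776400132433, 0.0004006769195937703]) @ [[0.31, -0.95], [-0.95, -0.31]]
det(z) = 0.00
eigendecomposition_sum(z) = [[0.0, -0.0], [0.0, -0.00]] + [[-0.58,1.8], [-0.5,1.55]]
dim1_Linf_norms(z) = [1.8, 1.55]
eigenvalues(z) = [0.0, 0.97]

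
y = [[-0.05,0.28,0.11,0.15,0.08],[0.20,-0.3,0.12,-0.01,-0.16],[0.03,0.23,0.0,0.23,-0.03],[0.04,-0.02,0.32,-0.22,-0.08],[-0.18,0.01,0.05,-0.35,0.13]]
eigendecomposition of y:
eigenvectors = [[0.41, -0.35, -0.12, -0.43, 0.79], [-0.61, -0.33, 0.57, -0.5, 0.2], [0.42, -0.49, -0.15, 0.36, -0.13], [-0.50, -0.36, -0.51, 0.50, -0.24], [-0.17, 0.63, -0.62, 0.43, 0.52]]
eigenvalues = [-0.57, 0.38, -0.19, -0.07, 0.01]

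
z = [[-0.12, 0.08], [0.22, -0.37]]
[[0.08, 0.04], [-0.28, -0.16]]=z@ [[-0.2, -0.08], [0.64, 0.39]]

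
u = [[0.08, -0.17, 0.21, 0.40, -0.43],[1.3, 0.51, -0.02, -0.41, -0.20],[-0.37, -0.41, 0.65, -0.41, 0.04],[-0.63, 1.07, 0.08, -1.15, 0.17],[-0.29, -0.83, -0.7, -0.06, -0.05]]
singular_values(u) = [1.86, 1.6, 0.96, 0.75, 0.38]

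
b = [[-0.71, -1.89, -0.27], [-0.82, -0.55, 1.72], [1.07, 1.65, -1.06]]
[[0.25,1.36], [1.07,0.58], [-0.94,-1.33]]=b@[[-0.87, -0.51],[0.16, -0.52],[0.26, -0.07]]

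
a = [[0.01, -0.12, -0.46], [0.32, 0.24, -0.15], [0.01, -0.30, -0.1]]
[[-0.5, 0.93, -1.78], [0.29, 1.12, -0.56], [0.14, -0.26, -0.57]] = a @ [[2.19,1.06,-0.52], [-0.85,1.71,0.66], [1.36,-2.44,3.69]]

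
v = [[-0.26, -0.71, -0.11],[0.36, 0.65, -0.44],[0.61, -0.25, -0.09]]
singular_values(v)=[1.09, 0.68, 0.36]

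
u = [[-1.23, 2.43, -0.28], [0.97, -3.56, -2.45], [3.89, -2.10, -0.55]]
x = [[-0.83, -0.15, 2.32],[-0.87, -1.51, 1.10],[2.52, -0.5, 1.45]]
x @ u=[[9.9, -6.35, -0.68], [3.88, 0.95, 3.34], [2.06, 4.86, -0.28]]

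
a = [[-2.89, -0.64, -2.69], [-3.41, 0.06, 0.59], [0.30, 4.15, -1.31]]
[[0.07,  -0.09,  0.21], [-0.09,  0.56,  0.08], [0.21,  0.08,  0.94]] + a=[[-2.82, -0.73, -2.48], [-3.5, 0.62, 0.67], [0.51, 4.23, -0.37]]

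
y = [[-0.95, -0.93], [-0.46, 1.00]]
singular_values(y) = [1.43, 0.96]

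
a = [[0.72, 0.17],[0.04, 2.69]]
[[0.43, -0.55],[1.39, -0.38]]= a @ [[0.47,  -0.73], [0.51,  -0.13]]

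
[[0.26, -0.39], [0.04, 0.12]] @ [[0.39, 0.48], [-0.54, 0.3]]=[[0.31, 0.01],[-0.05, 0.06]]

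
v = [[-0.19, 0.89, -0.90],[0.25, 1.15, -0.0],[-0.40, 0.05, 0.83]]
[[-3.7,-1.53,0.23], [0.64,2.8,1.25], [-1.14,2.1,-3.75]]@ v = [[0.23, -5.04, 3.52], [0.08, 3.85, 0.46], [2.24, 1.21, -2.09]]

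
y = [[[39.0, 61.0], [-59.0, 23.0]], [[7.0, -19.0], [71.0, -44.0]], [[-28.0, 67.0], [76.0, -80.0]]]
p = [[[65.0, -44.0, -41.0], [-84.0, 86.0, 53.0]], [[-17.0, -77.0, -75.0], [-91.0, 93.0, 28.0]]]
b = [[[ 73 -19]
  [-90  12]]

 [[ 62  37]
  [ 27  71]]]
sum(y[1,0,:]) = -12.0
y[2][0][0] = -28.0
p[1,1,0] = -91.0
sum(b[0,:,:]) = -24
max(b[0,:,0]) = 73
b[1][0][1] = 37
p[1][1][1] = 93.0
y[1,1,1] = -44.0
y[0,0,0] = 39.0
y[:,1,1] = [23.0, -44.0, -80.0]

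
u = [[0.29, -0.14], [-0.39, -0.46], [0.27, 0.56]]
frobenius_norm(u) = 0.92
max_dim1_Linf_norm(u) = 0.56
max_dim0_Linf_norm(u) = 0.56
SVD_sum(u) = [[0.03,0.04],[-0.33,-0.50],[0.34,0.51]] + [[0.26,-0.18], [-0.06,0.04], [-0.07,0.05]]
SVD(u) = [[-0.05,-0.94],[0.7,0.20],[-0.72,0.26]] @ diag([0.8602216832173059, 0.3375183783481805]) @ [[-0.56, -0.83], [-0.83, 0.56]]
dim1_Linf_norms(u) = [0.29, 0.46, 0.56]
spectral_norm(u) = 0.86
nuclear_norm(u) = 1.20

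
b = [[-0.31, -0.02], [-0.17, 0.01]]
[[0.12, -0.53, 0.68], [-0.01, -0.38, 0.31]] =b @ [[-0.17, 2.00, -1.99], [-3.55, -4.49, -2.92]]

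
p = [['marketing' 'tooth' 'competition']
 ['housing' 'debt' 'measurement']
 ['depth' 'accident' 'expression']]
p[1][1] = 'debt'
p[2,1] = 'accident'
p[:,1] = ['tooth', 'debt', 'accident']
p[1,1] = 'debt'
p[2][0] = 'depth'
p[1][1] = 'debt'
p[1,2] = 'measurement'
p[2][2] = 'expression'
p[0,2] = 'competition'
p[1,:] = ['housing', 'debt', 'measurement']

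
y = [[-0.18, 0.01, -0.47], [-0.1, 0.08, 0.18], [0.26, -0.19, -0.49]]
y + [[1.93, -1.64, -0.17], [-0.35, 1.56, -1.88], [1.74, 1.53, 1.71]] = [[1.75, -1.63, -0.64],  [-0.45, 1.64, -1.70],  [2.0, 1.34, 1.22]]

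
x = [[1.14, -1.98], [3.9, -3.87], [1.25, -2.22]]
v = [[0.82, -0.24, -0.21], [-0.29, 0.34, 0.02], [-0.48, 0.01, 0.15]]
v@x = [[-0.26, -0.23], [1.02, -0.79], [-0.32, 0.58]]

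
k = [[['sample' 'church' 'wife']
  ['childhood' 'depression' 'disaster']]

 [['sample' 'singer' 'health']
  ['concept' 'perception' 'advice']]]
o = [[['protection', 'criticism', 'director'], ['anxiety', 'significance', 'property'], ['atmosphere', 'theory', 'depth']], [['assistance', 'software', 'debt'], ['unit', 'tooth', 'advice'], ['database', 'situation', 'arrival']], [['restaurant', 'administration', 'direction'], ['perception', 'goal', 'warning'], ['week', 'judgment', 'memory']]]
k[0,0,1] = 'church'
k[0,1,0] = 'childhood'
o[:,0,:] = [['protection', 'criticism', 'director'], ['assistance', 'software', 'debt'], ['restaurant', 'administration', 'direction']]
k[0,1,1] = 'depression'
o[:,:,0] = [['protection', 'anxiety', 'atmosphere'], ['assistance', 'unit', 'database'], ['restaurant', 'perception', 'week']]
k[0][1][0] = 'childhood'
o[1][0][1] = 'software'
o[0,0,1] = 'criticism'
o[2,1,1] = 'goal'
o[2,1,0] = 'perception'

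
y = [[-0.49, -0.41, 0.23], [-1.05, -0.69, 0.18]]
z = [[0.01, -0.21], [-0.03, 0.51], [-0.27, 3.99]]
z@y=[[0.22, 0.14, -0.04], [-0.52, -0.34, 0.08], [-4.06, -2.64, 0.66]]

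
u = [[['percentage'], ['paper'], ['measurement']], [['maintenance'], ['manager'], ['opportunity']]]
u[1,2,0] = 'opportunity'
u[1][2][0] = 'opportunity'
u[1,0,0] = 'maintenance'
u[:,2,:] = [['measurement'], ['opportunity']]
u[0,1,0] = 'paper'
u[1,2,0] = 'opportunity'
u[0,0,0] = 'percentage'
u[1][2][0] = 'opportunity'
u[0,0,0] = 'percentage'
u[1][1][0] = 'manager'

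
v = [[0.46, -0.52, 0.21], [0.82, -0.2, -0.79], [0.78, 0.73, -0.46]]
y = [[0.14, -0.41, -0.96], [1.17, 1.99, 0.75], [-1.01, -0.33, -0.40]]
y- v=[[-0.32, 0.11, -1.17], [0.35, 2.19, 1.54], [-1.79, -1.06, 0.06]]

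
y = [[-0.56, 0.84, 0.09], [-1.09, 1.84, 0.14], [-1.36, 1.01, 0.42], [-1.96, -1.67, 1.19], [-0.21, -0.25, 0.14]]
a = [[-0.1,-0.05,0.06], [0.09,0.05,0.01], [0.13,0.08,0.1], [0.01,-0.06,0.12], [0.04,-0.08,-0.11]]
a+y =[[-0.66, 0.79, 0.15], [-1.00, 1.89, 0.15], [-1.23, 1.09, 0.52], [-1.95, -1.73, 1.31], [-0.17, -0.33, 0.03]]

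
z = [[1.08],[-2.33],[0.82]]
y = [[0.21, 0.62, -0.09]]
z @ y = [[0.23, 0.67, -0.1],[-0.49, -1.44, 0.21],[0.17, 0.51, -0.07]]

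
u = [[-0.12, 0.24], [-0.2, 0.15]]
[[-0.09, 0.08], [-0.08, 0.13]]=u @ [[0.21, -0.63], [-0.25, -0.0]]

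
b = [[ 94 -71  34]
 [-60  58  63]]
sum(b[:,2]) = 97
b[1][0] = -60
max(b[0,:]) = 94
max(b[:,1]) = 58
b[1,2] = 63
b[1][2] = 63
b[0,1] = -71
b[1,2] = 63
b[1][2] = 63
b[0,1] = -71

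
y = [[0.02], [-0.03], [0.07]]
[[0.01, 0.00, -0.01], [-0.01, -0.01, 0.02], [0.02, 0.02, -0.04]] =y @ [[0.26, 0.24, -0.51]]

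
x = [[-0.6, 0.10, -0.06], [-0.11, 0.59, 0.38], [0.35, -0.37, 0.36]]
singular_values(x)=[0.87, 0.64, 0.34]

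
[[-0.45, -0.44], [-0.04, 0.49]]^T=[[-0.45, -0.04], [-0.44, 0.49]]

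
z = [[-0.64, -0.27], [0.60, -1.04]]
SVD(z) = [[-0.11, 0.99], [0.99, 0.11]] @ diag([1.2052297447749372, 0.6866740582763702]) @ [[0.55, -0.83],[-0.83, -0.55]]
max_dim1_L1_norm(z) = 1.64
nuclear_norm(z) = 1.89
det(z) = 0.83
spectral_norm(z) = 1.21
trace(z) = -1.68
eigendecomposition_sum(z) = [[-0.32+0.42j, (-0.14-0.32j)], [(0.3+0.72j), -0.52-0.07j]] + [[(-0.32-0.42j), -0.14+0.32j], [(0.3-0.72j), (-0.52+0.07j)]]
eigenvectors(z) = [[0.28+0.48j, (0.28-0.48j)], [(0.83+0j), 0.83-0.00j]]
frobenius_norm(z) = 1.39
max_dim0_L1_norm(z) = 1.31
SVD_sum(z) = [[-0.07, 0.11], [0.66, -1.00]] + [[-0.57,-0.38],[-0.06,-0.04]]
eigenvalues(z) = [(-0.84+0.35j), (-0.84-0.35j)]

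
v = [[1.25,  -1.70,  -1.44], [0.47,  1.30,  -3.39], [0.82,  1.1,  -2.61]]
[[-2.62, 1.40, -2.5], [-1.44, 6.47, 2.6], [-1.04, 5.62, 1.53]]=v@[[-0.05,1.16,-1.25], [0.87,1.14,1.02], [0.75,-1.31,-0.55]]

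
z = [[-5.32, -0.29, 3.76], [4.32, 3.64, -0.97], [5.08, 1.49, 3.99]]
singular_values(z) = [9.07, 5.57, 2.45]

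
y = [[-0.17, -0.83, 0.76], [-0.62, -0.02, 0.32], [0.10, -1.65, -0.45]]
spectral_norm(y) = 1.85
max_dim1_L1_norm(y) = 2.2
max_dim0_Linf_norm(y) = 1.65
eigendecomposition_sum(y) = [[(0.41+0j), (-0.62+0j), (0.09+0j)], [(-0.2-0j), 0.30-0.00j, -0.05+0.00j], [0.30+0.00j, -0.45+0.00j, 0.07+0.00j]] + [[-0.29+0.08j, -0.10+0.48j, (0.33+0.21j)], [(-0.21-0j), -0.16+0.30j, 0.18+0.20j], [-0.10-0.37j, -0.60-0.12j, (-0.26+0.42j)]] + [[(-0.29-0.08j), (-0.1-0.48j), 0.33-0.21j], [-0.21+0.00j, (-0.16-0.3j), (0.18-0.2j)], [(-0.1+0.37j), -0.60+0.12j, (-0.26-0.42j)]]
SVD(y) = [[0.43, -0.75, 0.50], [0.00, -0.56, -0.83], [0.9, 0.36, -0.24]] @ diag([1.8483570164122887, 1.042339839406526, 0.4633616288229315]) @ [[0.01, -1.00, -0.04], [0.49, 0.04, -0.87], [0.87, -0.01, 0.49]]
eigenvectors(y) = [[(0.75+0j), 0.01-0.57j, 0.01+0.57j], [-0.36+0.00j, (0.11-0.38j), 0.11+0.38j], [0.55+0.00j, 0.72+0.00j, (0.72-0j)]]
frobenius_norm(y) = 2.17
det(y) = 0.89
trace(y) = -0.64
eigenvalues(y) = [(0.78+0j), (-0.71+0.8j), (-0.71-0.8j)]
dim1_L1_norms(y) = [1.76, 0.96, 2.2]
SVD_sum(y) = [[0.01,-0.79,-0.03], [0.0,-0.00,-0.00], [0.02,-1.67,-0.07]] + [[-0.38,  -0.03,  0.68], [-0.28,  -0.02,  0.51], [0.18,  0.02,  -0.32]] + [[0.2,-0.0,0.11], [-0.34,0.0,-0.19], [-0.1,0.00,-0.05]]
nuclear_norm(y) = 3.35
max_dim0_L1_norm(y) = 2.5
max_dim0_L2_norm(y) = 1.85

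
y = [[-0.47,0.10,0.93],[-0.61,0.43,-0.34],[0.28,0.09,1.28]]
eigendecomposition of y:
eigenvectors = [[0.87, 0.0, 0.36], [0.47, -0.99, -0.53], [-0.15, 0.11, 0.77]]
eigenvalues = [-0.58, 0.47, 1.35]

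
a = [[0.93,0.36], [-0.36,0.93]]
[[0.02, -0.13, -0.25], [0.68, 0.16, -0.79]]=a@[[-0.23, -0.18, 0.05], [0.64, 0.1, -0.83]]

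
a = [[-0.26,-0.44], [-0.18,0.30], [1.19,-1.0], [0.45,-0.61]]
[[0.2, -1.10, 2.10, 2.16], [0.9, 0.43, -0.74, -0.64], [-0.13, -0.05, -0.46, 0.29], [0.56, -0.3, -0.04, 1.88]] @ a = [[3.62, -3.84], [-1.48, 0.86], [-0.37, 0.33], [0.71, -1.44]]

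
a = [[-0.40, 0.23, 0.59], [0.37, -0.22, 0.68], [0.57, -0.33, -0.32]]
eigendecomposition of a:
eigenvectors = [[-0.72, 0.51, -0.47],[-0.27, 0.86, -0.88],[0.63, 0.01, 0.11]]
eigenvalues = [-0.83, 0.0, -0.11]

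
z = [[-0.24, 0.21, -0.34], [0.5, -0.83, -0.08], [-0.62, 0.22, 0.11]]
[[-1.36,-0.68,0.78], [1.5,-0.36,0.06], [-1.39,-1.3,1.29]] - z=[[-1.12, -0.89, 1.12], [1.0, 0.47, 0.14], [-0.77, -1.52, 1.18]]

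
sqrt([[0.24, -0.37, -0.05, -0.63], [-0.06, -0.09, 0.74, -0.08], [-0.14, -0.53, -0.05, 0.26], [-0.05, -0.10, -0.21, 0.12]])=[[0.44+0.04j, -0.52+0.11j, 0.23-0.11j, (-1.07+0.39j)],[0.01-0.00j, 0.49-0.00j, (0.68+0j), (-0.17-0.02j)],[(-0.12+0j), -0.54+0.01j, (0.59-0.01j), 0.06+0.05j],[(-0.08+0.02j), -0.24+0.05j, -0.05-0.05j, (0.17+0.18j)]]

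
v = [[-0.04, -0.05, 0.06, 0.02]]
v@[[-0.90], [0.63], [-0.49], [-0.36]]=[[-0.03]]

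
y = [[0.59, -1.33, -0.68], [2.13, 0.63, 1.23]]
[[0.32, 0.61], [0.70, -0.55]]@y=[[1.49, -0.04, 0.53], [-0.76, -1.28, -1.15]]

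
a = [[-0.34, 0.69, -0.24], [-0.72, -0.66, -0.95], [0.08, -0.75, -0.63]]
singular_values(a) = [1.6, 0.91, 0.28]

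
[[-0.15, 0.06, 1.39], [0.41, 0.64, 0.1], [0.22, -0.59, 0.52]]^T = [[-0.15, 0.41, 0.22],[0.06, 0.64, -0.59],[1.39, 0.1, 0.52]]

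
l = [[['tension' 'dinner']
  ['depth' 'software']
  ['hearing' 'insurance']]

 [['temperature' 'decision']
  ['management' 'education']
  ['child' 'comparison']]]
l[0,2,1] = 'insurance'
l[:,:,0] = [['tension', 'depth', 'hearing'], ['temperature', 'management', 'child']]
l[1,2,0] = 'child'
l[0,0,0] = 'tension'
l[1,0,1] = 'decision'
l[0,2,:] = ['hearing', 'insurance']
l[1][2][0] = 'child'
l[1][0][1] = 'decision'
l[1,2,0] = 'child'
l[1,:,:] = [['temperature', 'decision'], ['management', 'education'], ['child', 'comparison']]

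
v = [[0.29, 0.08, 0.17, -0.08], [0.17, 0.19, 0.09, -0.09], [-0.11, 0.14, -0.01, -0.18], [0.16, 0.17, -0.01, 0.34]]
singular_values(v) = [0.48, 0.4, 0.22, 0.01]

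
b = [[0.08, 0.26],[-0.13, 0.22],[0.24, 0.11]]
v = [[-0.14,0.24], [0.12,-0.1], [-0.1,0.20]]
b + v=[[-0.06, 0.50],[-0.01, 0.12],[0.14, 0.31]]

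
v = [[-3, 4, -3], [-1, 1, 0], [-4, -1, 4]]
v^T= [[-3, -1, -4], [4, 1, -1], [-3, 0, 4]]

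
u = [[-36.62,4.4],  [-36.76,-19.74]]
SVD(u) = [[-0.65, -0.76], [-0.76, 0.65]] @ diag([53.14382480379933, 16.645824858596868]) @ [[0.97, 0.23],[0.23, -0.97]]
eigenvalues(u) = [(-28.18+9.51j), (-28.18-9.51j)]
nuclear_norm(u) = 69.79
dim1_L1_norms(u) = [41.02, 56.5]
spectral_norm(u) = 53.14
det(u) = 884.62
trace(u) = -56.36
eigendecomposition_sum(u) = [[-18.31-7.74j, 2.20+6.52j], [-18.38-54.44j, -9.87+17.26j]] + [[-18.31+7.74j, 2.20-6.52j],[-18.38+54.44j, -9.87-17.26j]]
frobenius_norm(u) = 55.69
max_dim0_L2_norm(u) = 51.89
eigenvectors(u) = [[(-0.22+0.24j), -0.22-0.24j], [-0.95+0.00j, -0.95-0.00j]]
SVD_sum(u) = [[-33.75,-7.89], [-39.23,-9.17]] + [[-2.87, 12.29], [2.47, -10.57]]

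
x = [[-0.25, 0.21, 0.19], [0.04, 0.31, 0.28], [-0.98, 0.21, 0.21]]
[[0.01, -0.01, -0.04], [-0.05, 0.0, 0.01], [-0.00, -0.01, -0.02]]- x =[[0.26, -0.22, -0.23], [-0.09, -0.31, -0.27], [0.98, -0.22, -0.23]]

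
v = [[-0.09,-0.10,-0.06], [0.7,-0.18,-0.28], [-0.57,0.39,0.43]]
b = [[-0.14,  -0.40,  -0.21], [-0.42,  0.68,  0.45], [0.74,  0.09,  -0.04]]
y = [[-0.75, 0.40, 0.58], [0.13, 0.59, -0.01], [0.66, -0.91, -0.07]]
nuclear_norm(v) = 1.36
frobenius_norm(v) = 1.13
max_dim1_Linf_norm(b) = 0.74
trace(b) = 0.50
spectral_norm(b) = 1.03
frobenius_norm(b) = 1.27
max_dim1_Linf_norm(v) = 0.7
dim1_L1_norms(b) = [0.75, 1.55, 0.87]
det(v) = 0.00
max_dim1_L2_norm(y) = 1.13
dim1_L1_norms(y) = [1.73, 0.73, 1.64]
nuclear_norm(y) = 2.41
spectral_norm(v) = 1.11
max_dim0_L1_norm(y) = 1.9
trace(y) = -0.23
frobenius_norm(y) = 1.64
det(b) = -0.00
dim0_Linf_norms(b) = [0.74, 0.68, 0.45]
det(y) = -0.26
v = b @ y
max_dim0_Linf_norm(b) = 0.74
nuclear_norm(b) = 1.78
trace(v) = 0.16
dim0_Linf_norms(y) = [0.75, 0.91, 0.58]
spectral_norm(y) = 1.47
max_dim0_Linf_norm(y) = 0.91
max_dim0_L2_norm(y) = 1.16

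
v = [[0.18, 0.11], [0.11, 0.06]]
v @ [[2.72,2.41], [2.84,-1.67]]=[[0.8, 0.25], [0.47, 0.16]]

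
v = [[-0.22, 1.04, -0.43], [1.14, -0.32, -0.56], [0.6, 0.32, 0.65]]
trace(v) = 0.11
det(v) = -1.35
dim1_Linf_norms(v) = [1.04, 1.14, 0.65]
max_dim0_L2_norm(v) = 1.31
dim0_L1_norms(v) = [1.96, 1.68, 1.64]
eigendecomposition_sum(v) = [[-0.64+0.00j, (0.63-0j), (0.04-0j)], [(0.74-0j), (-0.72+0j), -0.04+0.00j], [0.07-0.00j, -0.07+0.00j, (-0+0j)]] + [[(0.21+0.16j), 0.21+0.11j, -0.23+0.28j], [(0.2+0.18j), (0.2+0.13j), (-0.26+0.26j)], [0.26-0.25j, (0.2-0.26j), 0.33+0.38j]] + [[(0.21-0.16j), (0.21-0.11j), (-0.23-0.28j)], [0.20-0.18j, (0.2-0.13j), -0.26-0.26j], [(0.26+0.25j), (0.2+0.26j), 0.33-0.38j]]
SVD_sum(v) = [[-0.58, 0.34, 0.07], [1.03, -0.6, -0.12], [0.25, -0.15, -0.03]] + [[0.36, 0.71, -0.48],[0.19, 0.37, -0.25],[0.05, 0.11, -0.07]] + [[-0.0, -0.01, -0.01], [-0.07, -0.09, -0.19], [0.3, 0.36, 0.75]]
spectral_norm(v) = 1.40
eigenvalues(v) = [(-1.37+0j), (0.74+0.67j), (0.74-0.67j)]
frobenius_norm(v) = 1.98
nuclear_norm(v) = 3.37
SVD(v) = [[-0.48, -0.88, -0.02], [0.85, -0.46, -0.24], [0.21, -0.13, 0.97]] @ diag([1.400239835232071, 1.059935026672377, 0.911737979390071]) @ [[0.86, -0.50, -0.10], [-0.39, -0.76, 0.52], [0.34, 0.41, 0.85]]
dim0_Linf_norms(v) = [1.14, 1.04, 0.65]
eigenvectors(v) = [[-0.65+0.00j, (0.08+0.5j), (0.08-0.5j)], [0.75+0.00j, (0.04+0.51j), (0.04-0.51j)], [(0.08+0j), (0.69+0j), (0.69-0j)]]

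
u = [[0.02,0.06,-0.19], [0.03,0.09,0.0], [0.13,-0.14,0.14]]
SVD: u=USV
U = [[0.61, -0.79, -0.02],[0.14, 0.09, 0.99],[-0.78, -0.6, 0.16]]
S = [0.29, 0.12, 0.09]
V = [[-0.3, 0.55, -0.78], [-0.75, 0.37, 0.54], [0.59, 0.75, 0.31]]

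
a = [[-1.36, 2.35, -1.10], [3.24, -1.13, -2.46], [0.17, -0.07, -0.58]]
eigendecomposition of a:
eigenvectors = [[0.65, -0.64, 0.58], [-0.76, -0.77, 0.51], [-0.05, -0.03, 0.63]]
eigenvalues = [-4.04, 1.45, -0.48]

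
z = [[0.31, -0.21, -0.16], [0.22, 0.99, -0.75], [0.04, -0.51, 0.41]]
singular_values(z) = [1.42, 0.42, 0.1]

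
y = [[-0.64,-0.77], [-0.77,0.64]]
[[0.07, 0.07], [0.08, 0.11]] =y @[[-0.11, -0.13],[0.00, 0.02]]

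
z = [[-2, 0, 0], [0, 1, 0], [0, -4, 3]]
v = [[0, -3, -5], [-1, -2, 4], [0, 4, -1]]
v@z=[[0, 17, -15], [2, -18, 12], [0, 8, -3]]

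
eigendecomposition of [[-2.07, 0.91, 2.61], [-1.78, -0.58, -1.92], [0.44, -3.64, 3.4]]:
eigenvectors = [[(-0.76+0j),  (-0.76-0j),  0.27+0.00j], [(-0.13-0.54j),  -0.13+0.54j,  -0.38+0.00j], [0.08-0.33j,  (0.08+0.33j),  0.88+0.00j]]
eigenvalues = [(-2.18+1.8j), (-2.18-1.8j), (5.11+0j)]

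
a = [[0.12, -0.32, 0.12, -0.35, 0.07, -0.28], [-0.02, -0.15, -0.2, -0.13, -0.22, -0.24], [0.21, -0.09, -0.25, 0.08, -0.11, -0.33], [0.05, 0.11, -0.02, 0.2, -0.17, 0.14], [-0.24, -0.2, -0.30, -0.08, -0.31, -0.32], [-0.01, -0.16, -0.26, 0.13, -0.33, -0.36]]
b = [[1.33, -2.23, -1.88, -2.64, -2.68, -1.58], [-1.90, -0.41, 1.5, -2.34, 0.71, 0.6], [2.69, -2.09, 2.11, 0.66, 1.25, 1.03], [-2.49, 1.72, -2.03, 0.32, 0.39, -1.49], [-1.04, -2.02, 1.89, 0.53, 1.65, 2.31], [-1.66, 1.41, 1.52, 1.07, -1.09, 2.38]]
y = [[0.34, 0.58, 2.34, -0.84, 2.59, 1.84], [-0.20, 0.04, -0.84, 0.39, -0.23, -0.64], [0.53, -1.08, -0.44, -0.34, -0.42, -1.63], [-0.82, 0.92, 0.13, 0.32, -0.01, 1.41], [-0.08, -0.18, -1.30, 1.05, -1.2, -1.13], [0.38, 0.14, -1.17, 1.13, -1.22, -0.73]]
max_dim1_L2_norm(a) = 0.63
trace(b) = 7.38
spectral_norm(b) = 6.67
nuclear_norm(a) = 2.30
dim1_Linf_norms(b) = [2.68, 2.34, 2.69, 2.49, 2.31, 2.38]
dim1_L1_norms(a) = [1.26, 0.96, 1.07, 0.69, 1.45, 1.25]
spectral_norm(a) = 1.02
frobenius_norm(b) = 10.31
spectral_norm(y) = 5.43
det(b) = -144.34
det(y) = -0.00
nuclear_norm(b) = 21.33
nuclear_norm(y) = 9.61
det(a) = -0.00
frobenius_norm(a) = 1.27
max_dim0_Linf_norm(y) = 2.59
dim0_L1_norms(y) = [2.35, 2.94, 6.22, 4.07, 5.67, 7.38]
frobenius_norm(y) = 6.06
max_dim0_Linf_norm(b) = 2.69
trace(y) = -1.67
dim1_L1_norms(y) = [8.53, 2.34, 4.44, 3.61, 4.94, 4.77]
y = b @ a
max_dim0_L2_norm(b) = 4.76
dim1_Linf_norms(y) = [2.59, 0.84, 1.63, 1.41, 1.3, 1.22]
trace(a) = -0.75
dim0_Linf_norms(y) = [0.82, 1.08, 2.34, 1.13, 2.59, 1.84]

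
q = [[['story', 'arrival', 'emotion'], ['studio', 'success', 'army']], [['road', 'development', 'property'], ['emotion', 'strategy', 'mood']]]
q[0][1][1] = 'success'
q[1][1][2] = 'mood'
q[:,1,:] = [['studio', 'success', 'army'], ['emotion', 'strategy', 'mood']]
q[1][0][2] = 'property'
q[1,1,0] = 'emotion'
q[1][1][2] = 'mood'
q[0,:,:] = [['story', 'arrival', 'emotion'], ['studio', 'success', 'army']]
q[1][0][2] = 'property'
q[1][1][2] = 'mood'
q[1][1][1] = 'strategy'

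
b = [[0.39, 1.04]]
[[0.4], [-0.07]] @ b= [[0.16,0.42], [-0.03,-0.07]]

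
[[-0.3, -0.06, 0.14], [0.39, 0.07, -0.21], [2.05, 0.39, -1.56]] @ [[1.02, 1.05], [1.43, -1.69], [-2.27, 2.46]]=[[-0.71, 0.13], [0.97, -0.23], [6.19, -2.34]]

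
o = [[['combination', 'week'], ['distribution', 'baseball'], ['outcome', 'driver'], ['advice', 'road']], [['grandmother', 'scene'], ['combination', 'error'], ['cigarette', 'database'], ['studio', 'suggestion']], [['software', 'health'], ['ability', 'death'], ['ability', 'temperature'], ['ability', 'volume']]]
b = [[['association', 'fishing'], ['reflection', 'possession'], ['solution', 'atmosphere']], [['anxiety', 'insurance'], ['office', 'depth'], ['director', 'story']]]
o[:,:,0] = [['combination', 'distribution', 'outcome', 'advice'], ['grandmother', 'combination', 'cigarette', 'studio'], ['software', 'ability', 'ability', 'ability']]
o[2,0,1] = 'health'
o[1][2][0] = 'cigarette'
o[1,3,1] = 'suggestion'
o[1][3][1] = 'suggestion'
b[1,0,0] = 'anxiety'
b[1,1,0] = 'office'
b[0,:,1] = ['fishing', 'possession', 'atmosphere']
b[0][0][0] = 'association'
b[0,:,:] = [['association', 'fishing'], ['reflection', 'possession'], ['solution', 'atmosphere']]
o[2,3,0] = 'ability'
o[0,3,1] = 'road'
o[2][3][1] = 'volume'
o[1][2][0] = 'cigarette'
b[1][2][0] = 'director'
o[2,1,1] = 'death'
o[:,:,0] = [['combination', 'distribution', 'outcome', 'advice'], ['grandmother', 'combination', 'cigarette', 'studio'], ['software', 'ability', 'ability', 'ability']]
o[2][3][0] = 'ability'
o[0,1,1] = 'baseball'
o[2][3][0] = 'ability'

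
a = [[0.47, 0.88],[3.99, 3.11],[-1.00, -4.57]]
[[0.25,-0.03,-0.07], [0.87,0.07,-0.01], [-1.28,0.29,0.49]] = a @ [[0.0, 0.08, 0.1], [0.28, -0.08, -0.13]]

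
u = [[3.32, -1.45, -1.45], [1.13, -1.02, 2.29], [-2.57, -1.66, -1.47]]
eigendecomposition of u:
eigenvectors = [[(0.9+0j), (-0.06-0.21j), -0.06+0.21j], [(0.01+0j), -0.73+0.00j, (-0.73-0j)], [(-0.43+0j), (0.21-0.61j), 0.21+0.61j]]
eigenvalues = [(3.99+0j), (-1.58+2.25j), (-1.58-2.25j)]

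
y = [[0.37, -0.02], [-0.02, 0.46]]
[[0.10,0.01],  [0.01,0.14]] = y@[[0.27,0.04], [0.04,0.31]]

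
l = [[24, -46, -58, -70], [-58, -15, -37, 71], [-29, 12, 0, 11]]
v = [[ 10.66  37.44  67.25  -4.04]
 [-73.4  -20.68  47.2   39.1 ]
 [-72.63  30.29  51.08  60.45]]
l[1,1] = -15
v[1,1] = -20.68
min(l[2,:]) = -29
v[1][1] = -20.68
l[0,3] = -70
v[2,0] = -72.63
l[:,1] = [-46, -15, 12]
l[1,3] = 71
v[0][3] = -4.04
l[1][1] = -15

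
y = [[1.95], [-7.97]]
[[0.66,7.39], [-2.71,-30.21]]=y@[[0.34, 3.79]]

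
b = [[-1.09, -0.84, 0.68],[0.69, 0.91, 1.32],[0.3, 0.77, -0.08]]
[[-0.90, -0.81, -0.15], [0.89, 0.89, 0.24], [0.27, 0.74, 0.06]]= b @ [[0.93, 0.01, 0.18], [0.01, 0.96, 0.01], [0.18, 0.01, 0.08]]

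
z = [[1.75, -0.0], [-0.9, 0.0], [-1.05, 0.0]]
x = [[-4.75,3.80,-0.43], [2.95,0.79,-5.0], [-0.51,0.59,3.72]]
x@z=[[-11.28, 0.0], [9.7, 0.0], [-5.33, 0.00]]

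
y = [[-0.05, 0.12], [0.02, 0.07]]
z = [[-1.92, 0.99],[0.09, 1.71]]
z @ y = [[0.12, -0.16], [0.03, 0.13]]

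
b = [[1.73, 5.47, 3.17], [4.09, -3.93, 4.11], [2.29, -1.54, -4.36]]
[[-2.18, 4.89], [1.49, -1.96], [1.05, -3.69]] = b @ [[0.07, -0.26], [-0.38, 0.71], [-0.07, 0.46]]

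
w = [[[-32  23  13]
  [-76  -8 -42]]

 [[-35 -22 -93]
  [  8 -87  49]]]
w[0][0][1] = 23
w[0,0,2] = 13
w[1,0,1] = -22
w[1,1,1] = -87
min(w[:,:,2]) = -93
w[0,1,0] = -76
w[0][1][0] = -76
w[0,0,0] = -32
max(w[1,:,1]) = -22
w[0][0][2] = 13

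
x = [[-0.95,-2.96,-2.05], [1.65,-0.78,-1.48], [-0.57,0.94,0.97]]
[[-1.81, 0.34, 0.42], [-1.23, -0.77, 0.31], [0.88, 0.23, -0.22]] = x @ [[-0.23, -0.19, 0.06], [0.45, -0.42, -0.10], [0.34, 0.53, -0.09]]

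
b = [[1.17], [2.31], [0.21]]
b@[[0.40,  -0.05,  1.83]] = [[0.47, -0.06, 2.14], [0.92, -0.12, 4.23], [0.08, -0.01, 0.38]]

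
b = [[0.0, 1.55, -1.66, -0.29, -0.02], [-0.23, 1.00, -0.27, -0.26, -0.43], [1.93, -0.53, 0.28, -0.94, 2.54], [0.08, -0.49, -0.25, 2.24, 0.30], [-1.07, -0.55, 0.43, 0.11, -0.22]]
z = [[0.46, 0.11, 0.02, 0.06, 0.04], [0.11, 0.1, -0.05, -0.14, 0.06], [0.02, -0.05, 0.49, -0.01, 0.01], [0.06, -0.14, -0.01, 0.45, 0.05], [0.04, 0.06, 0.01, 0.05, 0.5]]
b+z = [[0.46,1.66,-1.64,-0.23,0.02],[-0.12,1.1,-0.32,-0.4,-0.37],[1.95,-0.58,0.77,-0.95,2.55],[0.14,-0.63,-0.26,2.69,0.35],[-1.03,-0.49,0.44,0.16,0.28]]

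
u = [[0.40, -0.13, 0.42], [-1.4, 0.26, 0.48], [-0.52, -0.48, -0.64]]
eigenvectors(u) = [[-0.42+0.00j, (-0.28+0.11j), -0.28-0.11j], [0.90+0.00j, (-0.69+0j), -0.69-0.00j], [-0.15+0.00j, (0.14-0.65j), 0.14+0.65j]]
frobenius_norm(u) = 1.88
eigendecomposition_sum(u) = [[(0.45-0j), -0.16-0.00j, 0.07-0.00j], [(-0.97+0j), (0.36+0j), -0.16+0.00j], [0.16-0.00j, -0.06-0.00j, (0.03-0j)]] + [[(-0.02+0.2j),(0.02+0.1j),0.17+0.06j],[(-0.22+0.41j),-0.05+0.23j,(0.32+0.28j)],[(-0.34-0.29j),(-0.21-0.09j),-0.33+0.24j]] + [[(-0.02-0.2j), 0.02-0.10j, 0.17-0.06j],  [(-0.22-0.41j), -0.05-0.23j, 0.32-0.28j],  [-0.34+0.29j, (-0.21+0.09j), (-0.33-0.24j)]]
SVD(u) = [[-0.23, -0.38, 0.90],[0.94, -0.32, 0.11],[0.25, 0.87, 0.43]] @ diag([1.5587180017988898, 0.9907074816971002, 0.33256108698623554]) @ [[-0.99, 0.1, 0.13], [-0.16, -0.46, -0.88], [-0.03, -0.88, 0.47]]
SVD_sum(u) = [[0.35,-0.04,-0.05], [-1.45,0.15,0.19], [-0.38,0.04,0.05]] + [[0.06, 0.17, 0.33],[0.05, 0.14, 0.28],[-0.14, -0.39, -0.76]] + [[-0.01, -0.26, 0.14],[-0.0, -0.03, 0.02],[-0.0, -0.13, 0.07]]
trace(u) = 0.02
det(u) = 0.51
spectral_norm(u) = 1.56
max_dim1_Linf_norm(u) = 1.4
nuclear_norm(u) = 2.88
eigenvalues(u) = [(0.83+0j), (-0.4+0.68j), (-0.4-0.68j)]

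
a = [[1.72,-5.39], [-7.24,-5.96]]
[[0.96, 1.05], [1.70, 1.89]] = a @ [[-0.07, -0.08], [-0.2, -0.22]]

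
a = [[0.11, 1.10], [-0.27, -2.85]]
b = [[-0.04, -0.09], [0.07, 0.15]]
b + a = [[0.07,  1.01], [-0.2,  -2.70]]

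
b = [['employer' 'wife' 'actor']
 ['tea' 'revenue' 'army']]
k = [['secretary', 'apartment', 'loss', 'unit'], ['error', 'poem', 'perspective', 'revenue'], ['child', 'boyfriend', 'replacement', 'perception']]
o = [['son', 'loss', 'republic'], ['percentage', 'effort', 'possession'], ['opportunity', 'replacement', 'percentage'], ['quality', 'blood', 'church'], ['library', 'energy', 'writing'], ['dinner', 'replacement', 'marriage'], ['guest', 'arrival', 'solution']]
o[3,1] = 'blood'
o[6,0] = 'guest'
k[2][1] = 'boyfriend'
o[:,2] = ['republic', 'possession', 'percentage', 'church', 'writing', 'marriage', 'solution']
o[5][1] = 'replacement'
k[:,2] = ['loss', 'perspective', 'replacement']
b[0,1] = 'wife'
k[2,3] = 'perception'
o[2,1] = 'replacement'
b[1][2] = 'army'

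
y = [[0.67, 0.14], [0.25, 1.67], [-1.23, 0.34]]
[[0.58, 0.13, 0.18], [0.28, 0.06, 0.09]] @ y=[[0.2, 0.36],[0.09, 0.17]]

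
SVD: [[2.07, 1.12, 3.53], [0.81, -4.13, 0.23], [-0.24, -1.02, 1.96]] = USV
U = [[-0.87,  -0.38,  -0.33],[0.47,  -0.83,  -0.29],[-0.16,  -0.41,  0.9]]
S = [4.49, 4.36, 1.25]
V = [[-0.31, -0.61, -0.73], [-0.31, 0.79, -0.53], [-0.9, -0.06, 0.43]]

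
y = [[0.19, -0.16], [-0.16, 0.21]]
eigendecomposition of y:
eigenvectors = [[-0.73, 0.68], [-0.68, -0.73]]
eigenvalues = [0.04, 0.36]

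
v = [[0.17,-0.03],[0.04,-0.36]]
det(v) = -0.060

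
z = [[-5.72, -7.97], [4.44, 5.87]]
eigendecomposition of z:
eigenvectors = [[(0.8+0j), (0.8-0j)], [(-0.58-0.14j), -0.58+0.14j]]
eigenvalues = [(0.08+1.34j), (0.08-1.34j)]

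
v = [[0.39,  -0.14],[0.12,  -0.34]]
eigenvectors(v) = [[0.99, 0.19], [0.17, 0.98]]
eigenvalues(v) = [0.37, -0.32]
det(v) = -0.12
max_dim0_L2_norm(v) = 0.41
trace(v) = 0.05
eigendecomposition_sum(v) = [[0.38, -0.08],[0.06, -0.01]] + [[0.01, -0.06], [0.06, -0.33]]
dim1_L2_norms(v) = [0.41, 0.36]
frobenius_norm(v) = 0.55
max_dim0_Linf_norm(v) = 0.39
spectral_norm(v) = 0.50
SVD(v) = [[-0.78,-0.63], [-0.63,0.78]] @ diag([0.49751898355393276, 0.2327549376564581]) @ [[-0.76,0.65], [-0.65,-0.76]]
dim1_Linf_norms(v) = [0.39, 0.34]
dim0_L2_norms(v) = [0.41, 0.37]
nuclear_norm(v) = 0.73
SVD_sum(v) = [[0.30, -0.25], [0.24, -0.20]] + [[0.09, 0.11], [-0.12, -0.14]]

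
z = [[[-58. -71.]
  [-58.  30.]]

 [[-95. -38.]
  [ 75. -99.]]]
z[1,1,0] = 75.0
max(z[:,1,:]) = 75.0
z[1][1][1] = -99.0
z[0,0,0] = -58.0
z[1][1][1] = -99.0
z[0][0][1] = -71.0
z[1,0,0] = -95.0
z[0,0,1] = -71.0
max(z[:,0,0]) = -58.0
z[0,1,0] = -58.0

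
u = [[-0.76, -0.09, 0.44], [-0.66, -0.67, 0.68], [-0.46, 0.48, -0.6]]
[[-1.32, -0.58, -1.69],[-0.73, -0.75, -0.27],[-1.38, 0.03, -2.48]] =u @ [[2.00, 0.58, 2.79], [-0.54, 0.28, -1.71], [0.34, -0.27, 0.62]]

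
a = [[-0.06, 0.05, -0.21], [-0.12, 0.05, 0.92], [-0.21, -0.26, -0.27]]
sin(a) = [[-0.05, 0.05, -0.21], [-0.13, 0.05, 0.94], [-0.21, -0.27, -0.28]]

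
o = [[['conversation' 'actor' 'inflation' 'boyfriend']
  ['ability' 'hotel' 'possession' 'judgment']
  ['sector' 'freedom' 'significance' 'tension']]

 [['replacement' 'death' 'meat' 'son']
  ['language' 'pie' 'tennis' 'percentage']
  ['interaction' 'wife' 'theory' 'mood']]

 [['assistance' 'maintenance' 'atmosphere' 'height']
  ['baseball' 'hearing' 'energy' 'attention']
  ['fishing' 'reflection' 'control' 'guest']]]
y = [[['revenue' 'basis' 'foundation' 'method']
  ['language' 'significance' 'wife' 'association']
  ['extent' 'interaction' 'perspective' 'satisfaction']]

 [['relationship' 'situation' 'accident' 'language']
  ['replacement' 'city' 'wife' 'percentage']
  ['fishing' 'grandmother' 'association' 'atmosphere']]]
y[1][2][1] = 'grandmother'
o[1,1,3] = 'percentage'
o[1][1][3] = 'percentage'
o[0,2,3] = 'tension'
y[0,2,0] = 'extent'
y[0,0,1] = 'basis'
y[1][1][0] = 'replacement'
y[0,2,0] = 'extent'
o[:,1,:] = [['ability', 'hotel', 'possession', 'judgment'], ['language', 'pie', 'tennis', 'percentage'], ['baseball', 'hearing', 'energy', 'attention']]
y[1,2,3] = 'atmosphere'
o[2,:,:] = [['assistance', 'maintenance', 'atmosphere', 'height'], ['baseball', 'hearing', 'energy', 'attention'], ['fishing', 'reflection', 'control', 'guest']]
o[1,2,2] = 'theory'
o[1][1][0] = 'language'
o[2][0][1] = 'maintenance'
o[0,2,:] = ['sector', 'freedom', 'significance', 'tension']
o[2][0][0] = 'assistance'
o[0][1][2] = 'possession'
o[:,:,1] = [['actor', 'hotel', 'freedom'], ['death', 'pie', 'wife'], ['maintenance', 'hearing', 'reflection']]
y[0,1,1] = 'significance'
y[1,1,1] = 'city'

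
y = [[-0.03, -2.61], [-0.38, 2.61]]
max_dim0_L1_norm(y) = 5.22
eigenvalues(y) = [-0.36, 2.94]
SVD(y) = [[-0.70, 0.71], [0.71, 0.70]] @ diag([3.6994362387413275, 0.2892602902014291]) @ [[-0.07,1.00],[-1.0,-0.07]]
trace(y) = 2.58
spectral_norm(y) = 3.70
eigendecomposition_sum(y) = [[-0.33, -0.29], [-0.04, -0.04]] + [[0.3, -2.32], [-0.34, 2.65]]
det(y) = -1.07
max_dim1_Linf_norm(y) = 2.61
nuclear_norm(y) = 3.99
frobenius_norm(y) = 3.71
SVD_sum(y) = [[0.18, -2.60], [-0.18, 2.62]] + [[-0.21, -0.01], [-0.20, -0.01]]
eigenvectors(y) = [[-0.99,0.66],[-0.13,-0.75]]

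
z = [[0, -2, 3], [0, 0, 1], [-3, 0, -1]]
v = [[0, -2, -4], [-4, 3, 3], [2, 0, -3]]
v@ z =[[12, 0, 2], [-9, 8, -12], [9, -4, 9]]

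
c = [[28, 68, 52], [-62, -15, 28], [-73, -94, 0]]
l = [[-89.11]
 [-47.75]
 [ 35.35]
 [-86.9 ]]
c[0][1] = 68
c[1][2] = 28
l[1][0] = -47.75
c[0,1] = 68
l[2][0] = 35.35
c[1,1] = -15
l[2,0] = 35.35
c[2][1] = -94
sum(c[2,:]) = -167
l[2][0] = 35.35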